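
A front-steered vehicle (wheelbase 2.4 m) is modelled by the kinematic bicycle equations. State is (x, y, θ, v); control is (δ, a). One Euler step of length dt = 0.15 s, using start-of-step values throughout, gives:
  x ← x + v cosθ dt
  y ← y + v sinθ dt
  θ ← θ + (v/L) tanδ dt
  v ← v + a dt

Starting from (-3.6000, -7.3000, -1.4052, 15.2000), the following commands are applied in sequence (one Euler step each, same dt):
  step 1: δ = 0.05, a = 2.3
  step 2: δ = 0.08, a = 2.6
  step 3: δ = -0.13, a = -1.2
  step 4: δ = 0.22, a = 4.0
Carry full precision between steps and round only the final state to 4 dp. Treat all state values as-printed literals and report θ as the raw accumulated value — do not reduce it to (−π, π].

(-1.6667, -16.4503, -1.1898, 16.3550)

after step 1 (δ=0.05, a=2.3): (-3.224164, -9.548810, -1.357660, 15.545000)
after step 2 (δ=0.08, a=2.6): (-2.730938, -11.827798, -1.279769, 15.935000)
after step 3 (δ=-0.13, a=-1.2): (-2.045088, -14.117537, -1.409975, 15.755000)
after step 4 (δ=0.22, a=4.0): (-1.666664, -16.450292, -1.189780, 16.355000)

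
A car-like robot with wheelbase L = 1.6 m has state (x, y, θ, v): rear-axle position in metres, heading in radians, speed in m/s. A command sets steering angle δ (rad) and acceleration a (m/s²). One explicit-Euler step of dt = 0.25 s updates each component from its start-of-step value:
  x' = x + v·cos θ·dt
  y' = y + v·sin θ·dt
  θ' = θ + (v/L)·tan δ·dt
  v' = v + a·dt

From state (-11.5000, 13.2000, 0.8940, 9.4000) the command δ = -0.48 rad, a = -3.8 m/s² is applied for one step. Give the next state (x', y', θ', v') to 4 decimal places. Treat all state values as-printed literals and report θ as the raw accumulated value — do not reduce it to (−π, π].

x' = -11.5000 + 9.4000·cos(0.8940)·0.25 = -10.0282
y' = 13.2000 + 9.4000·sin(0.8940)·0.25 = 15.0320
θ' = 0.8940 + (9.4000/1.6)·tan(-0.48)·0.25 = 0.1294
v' = 9.4000 − 3.8000·0.25 = 8.4500

(-10.0282, 15.0320, 0.1294, 8.4500)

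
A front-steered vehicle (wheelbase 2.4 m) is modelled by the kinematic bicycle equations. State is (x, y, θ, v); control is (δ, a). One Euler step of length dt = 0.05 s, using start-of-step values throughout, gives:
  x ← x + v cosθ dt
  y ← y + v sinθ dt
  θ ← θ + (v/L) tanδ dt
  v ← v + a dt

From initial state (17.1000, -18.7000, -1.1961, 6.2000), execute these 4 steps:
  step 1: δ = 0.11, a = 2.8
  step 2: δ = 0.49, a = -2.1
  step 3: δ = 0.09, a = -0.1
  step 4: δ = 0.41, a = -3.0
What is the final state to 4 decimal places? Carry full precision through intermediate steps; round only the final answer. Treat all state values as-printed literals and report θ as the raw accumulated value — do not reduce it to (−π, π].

after step 1 (δ=0.11, a=2.8): (17.213457, -18.988492, -1.181834, 6.340000)
after step 2 (δ=0.49, a=-2.1): (17.333672, -19.281813, -1.111382, 6.235000)
after step 3 (δ=0.09, a=-0.1): (17.471909, -19.561238, -1.099660, 6.230000)
after step 4 (δ=0.41, a=-3.0): (17.613299, -19.838801, -1.043249, 6.080000)

(17.6133, -19.8388, -1.0432, 6.0800)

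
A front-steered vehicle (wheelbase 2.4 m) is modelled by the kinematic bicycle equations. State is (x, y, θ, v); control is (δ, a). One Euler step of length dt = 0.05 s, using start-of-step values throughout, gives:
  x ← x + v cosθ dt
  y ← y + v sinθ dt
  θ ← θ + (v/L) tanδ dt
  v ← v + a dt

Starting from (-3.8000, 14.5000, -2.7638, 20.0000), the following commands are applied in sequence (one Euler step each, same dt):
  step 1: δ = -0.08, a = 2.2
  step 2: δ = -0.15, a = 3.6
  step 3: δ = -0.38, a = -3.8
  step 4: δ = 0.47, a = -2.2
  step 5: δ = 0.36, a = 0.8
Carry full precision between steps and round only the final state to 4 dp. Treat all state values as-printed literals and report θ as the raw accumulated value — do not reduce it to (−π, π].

(-8.5965, 13.0786, -2.6599, 20.0300)

after step 1 (δ=-0.08, a=2.2): (-4.729481, 14.131130, -2.797205, 20.110000)
after step 2 (δ=-0.15, a=3.6): (-5.675940, 13.791653, -2.860524, 20.290000)
after step 3 (δ=-0.38, a=-3.8): (-6.650631, 13.510248, -3.029359, 20.100000)
after step 4 (δ=0.47, a=-2.2): (-7.649308, 13.397690, -2.816648, 19.990000)
after step 5 (δ=0.36, a=0.8): (-8.596503, 13.078594, -2.659892, 20.030000)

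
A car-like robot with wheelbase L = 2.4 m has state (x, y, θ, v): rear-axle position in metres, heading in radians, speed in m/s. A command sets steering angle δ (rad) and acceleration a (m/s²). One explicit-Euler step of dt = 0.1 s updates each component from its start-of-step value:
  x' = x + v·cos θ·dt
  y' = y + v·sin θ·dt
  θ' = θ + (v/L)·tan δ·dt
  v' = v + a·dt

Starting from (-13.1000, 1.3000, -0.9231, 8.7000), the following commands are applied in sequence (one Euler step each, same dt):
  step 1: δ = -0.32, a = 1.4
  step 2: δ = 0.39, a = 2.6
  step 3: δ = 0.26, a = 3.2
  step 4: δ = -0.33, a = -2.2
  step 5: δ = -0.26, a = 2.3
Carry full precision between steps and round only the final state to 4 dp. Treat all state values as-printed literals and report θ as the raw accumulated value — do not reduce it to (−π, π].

after step 1 (δ=-0.32, a=1.4): (-12.575085, 0.606196, -1.043229, 8.840000)
after step 2 (δ=0.39, a=2.6): (-12.130050, -0.157610, -0.891823, 9.100000)
after step 3 (δ=0.26, a=3.2): (-11.558575, -0.865789, -0.790957, 9.420000)
after step 4 (δ=-0.33, a=-2.2): (-10.896194, -1.535576, -0.925398, 9.200000)
after step 5 (δ=-0.26, a=2.3): (-10.342798, -2.270527, -1.027373, 9.430000)

(-10.3428, -2.2705, -1.0274, 9.4300)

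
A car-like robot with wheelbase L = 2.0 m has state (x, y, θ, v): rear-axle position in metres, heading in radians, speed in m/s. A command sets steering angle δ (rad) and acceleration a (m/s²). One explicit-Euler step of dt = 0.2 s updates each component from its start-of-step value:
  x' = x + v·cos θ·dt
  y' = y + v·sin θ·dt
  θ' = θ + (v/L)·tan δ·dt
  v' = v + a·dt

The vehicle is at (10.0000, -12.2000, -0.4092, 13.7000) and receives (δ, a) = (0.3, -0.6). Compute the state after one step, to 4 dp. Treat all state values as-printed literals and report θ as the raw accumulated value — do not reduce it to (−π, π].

x' = 10.0000 + 13.7000·cos(-0.4092)·0.2 = 12.5138
y' = -12.2000 + 13.7000·sin(-0.4092)·0.2 = -13.2902
θ' = -0.4092 + (13.7000/2.0)·tan(0.3)·0.2 = 0.0146
v' = 13.7000 − 0.6000·0.2 = 13.5800

(12.5138, -13.2902, 0.0146, 13.5800)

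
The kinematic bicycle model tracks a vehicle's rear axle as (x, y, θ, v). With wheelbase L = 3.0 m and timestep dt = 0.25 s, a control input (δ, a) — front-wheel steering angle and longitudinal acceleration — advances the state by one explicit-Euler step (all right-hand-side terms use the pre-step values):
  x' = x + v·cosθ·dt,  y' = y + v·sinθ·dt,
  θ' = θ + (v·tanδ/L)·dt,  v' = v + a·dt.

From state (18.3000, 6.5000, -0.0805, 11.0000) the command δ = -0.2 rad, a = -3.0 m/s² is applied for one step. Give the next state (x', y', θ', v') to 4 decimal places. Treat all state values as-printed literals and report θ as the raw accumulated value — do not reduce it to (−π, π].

(21.0411, 6.2789, -0.2663, 10.2500)

x' = 18.3000 + 11.0000·cos(-0.0805)·0.25 = 21.0411
y' = 6.5000 + 11.0000·sin(-0.0805)·0.25 = 6.2789
θ' = -0.0805 + (11.0000/3.0)·tan(-0.2)·0.25 = -0.2663
v' = 11.0000 − 3.0000·0.25 = 10.2500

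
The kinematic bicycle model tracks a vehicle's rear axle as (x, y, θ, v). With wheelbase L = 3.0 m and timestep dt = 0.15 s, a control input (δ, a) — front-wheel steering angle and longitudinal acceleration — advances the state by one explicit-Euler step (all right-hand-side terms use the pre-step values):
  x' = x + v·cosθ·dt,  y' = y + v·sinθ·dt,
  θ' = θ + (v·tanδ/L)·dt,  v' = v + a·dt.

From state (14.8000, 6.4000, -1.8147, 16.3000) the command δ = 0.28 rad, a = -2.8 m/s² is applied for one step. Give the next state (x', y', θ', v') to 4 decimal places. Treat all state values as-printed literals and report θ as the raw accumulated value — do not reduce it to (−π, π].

(14.2096, 4.0274, -1.5803, 15.8800)

x' = 14.8000 + 16.3000·cos(-1.8147)·0.15 = 14.2096
y' = 6.4000 + 16.3000·sin(-1.8147)·0.15 = 4.0274
θ' = -1.8147 + (16.3000/3.0)·tan(0.28)·0.15 = -1.5803
v' = 16.3000 − 2.8000·0.15 = 15.8800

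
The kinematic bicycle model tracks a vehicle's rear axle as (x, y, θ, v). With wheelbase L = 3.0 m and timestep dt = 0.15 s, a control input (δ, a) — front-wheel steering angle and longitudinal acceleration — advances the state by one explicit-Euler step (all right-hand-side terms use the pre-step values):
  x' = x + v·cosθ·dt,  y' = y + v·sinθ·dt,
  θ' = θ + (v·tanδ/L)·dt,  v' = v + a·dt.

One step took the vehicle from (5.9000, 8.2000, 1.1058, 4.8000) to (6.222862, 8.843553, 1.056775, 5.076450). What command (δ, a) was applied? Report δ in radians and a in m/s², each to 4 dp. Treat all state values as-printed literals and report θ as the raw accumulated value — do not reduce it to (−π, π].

a = (v'−v)/dt = (0.276450)/0.15 = 1.8430
Δθ = θ'−θ = -0.049025;  (v·dt/L) = 4.8000·0.15/3.0 = 0.240000
tan δ = Δθ·L/(v·dt) = -0.204271  →  δ = -0.2015

δ = -0.2015, a = 1.8430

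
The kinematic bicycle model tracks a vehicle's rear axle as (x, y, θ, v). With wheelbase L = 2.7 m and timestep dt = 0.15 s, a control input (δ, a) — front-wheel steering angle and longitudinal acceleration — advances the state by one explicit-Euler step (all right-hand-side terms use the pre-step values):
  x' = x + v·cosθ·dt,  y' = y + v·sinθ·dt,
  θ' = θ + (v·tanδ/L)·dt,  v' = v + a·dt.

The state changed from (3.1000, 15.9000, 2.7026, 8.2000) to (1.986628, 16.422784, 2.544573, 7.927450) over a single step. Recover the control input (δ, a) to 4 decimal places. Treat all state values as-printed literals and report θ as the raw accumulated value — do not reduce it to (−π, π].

δ = -0.3339, a = -1.8170

a = (v'−v)/dt = (-0.272550)/0.15 = -1.8170
Δθ = θ'−θ = -0.158027;  (v·dt/L) = 8.2000·0.15/2.7 = 0.455556
tan δ = Δθ·L/(v·dt) = -0.346889  →  δ = -0.3339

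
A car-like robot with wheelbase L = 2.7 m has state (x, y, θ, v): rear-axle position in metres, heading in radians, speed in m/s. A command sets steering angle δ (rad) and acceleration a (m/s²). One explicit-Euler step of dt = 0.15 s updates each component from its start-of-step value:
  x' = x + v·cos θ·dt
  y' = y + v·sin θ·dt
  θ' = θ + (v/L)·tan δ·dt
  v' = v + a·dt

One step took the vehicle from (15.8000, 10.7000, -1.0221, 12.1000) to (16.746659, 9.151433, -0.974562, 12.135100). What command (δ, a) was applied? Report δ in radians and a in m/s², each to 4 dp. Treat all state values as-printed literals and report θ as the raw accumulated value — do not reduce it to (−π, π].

a = (v'−v)/dt = (0.035100)/0.15 = 0.2340
Δθ = θ'−θ = 0.047538;  (v·dt/L) = 12.1000·0.15/2.7 = 0.672222
tan δ = Δθ·L/(v·dt) = 0.070718  →  δ = 0.0706

δ = 0.0706, a = 0.2340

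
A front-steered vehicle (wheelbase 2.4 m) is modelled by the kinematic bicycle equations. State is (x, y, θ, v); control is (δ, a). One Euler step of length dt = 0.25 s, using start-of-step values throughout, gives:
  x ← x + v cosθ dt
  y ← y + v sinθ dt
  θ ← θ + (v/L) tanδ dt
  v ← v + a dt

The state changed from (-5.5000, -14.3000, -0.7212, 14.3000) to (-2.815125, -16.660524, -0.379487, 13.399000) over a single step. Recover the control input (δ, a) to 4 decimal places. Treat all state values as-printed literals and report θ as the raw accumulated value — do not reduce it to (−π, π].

a = (v'−v)/dt = (-0.901000)/0.25 = -3.6040
Δθ = θ'−θ = 0.341713;  (v·dt/L) = 14.3000·0.25/2.4 = 1.489583
tan δ = Δθ·L/(v·dt) = 0.229402  →  δ = 0.2255

δ = 0.2255, a = -3.6040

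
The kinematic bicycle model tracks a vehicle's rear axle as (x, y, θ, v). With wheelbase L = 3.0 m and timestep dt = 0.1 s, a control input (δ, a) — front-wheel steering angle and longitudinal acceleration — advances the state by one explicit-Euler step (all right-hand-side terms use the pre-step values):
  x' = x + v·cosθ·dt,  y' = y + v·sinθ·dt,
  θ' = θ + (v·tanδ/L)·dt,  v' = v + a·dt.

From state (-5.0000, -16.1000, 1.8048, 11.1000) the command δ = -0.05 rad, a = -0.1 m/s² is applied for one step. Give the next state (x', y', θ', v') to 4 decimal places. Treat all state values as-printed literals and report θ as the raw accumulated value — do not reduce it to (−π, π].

(-5.2574, -15.0203, 1.7863, 11.0900)

x' = -5.0000 + 11.1000·cos(1.8048)·0.1 = -5.2574
y' = -16.1000 + 11.1000·sin(1.8048)·0.1 = -15.0203
θ' = 1.8048 + (11.1000/3.0)·tan(-0.05)·0.1 = 1.7863
v' = 11.1000 − 0.1000·0.1 = 11.0900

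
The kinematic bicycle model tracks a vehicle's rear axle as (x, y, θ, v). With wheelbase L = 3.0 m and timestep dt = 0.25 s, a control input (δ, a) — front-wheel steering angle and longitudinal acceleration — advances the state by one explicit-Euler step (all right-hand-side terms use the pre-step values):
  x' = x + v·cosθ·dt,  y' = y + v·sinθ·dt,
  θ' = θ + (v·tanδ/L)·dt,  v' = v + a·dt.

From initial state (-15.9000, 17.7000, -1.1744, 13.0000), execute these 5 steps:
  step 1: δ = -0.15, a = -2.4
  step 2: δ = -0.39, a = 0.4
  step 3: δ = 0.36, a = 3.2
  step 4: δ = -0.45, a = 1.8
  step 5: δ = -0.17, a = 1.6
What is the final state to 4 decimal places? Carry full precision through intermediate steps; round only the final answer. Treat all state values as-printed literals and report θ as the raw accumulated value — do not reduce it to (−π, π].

(-14.9979, 2.1133, -2.1029, 14.1500)

after step 1 (δ=-0.15, a=-2.4): (-14.645186, 14.702010, -1.338130, 12.400000)
after step 2 (δ=-0.39, a=0.4): (-13.930410, 11.685540, -1.762887, 12.500000)
after step 3 (δ=0.36, a=3.2): (-14.527007, 8.618017, -1.370800, 13.300000)
after step 4 (δ=-0.45, a=1.8): (-13.866444, 5.359293, -1.906186, 13.750000)
after step 5 (δ=-0.17, a=1.6): (-14.997854, 2.113323, -2.102876, 14.150000)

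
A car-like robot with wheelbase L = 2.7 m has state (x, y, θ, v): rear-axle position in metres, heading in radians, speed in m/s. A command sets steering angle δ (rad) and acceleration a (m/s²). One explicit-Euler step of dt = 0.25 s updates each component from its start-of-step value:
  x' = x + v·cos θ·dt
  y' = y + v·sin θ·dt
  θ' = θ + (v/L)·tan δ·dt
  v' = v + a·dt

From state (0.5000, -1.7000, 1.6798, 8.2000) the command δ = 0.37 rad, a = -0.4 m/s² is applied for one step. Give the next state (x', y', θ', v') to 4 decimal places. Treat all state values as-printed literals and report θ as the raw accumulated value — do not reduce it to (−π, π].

x' = 0.5000 + 8.2000·cos(1.6798)·0.25 = 0.2770
y' = -1.7000 + 8.2000·sin(1.6798)·0.25 = 0.3378
θ' = 1.6798 + (8.2000/2.7)·tan(0.37)·0.25 = 1.9743
v' = 8.2000 − 0.4000·0.25 = 8.1000

(0.2770, 0.3378, 1.9743, 8.1000)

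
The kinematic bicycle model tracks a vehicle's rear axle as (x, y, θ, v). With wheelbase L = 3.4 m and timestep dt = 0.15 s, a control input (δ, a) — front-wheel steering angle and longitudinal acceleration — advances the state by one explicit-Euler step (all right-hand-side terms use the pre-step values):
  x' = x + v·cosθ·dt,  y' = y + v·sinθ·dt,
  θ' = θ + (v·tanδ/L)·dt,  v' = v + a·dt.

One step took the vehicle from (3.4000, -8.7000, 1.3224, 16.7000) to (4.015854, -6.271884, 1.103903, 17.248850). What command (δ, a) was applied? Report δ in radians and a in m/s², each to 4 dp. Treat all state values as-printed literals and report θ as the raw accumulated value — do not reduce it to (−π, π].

a = (v'−v)/dt = (0.548850)/0.15 = 3.6590
Δθ = θ'−θ = -0.218497;  (v·dt/L) = 16.7000·0.15/3.4 = 0.736765
tan δ = Δθ·L/(v·dt) = -0.296563  →  δ = -0.2883

δ = -0.2883, a = 3.6590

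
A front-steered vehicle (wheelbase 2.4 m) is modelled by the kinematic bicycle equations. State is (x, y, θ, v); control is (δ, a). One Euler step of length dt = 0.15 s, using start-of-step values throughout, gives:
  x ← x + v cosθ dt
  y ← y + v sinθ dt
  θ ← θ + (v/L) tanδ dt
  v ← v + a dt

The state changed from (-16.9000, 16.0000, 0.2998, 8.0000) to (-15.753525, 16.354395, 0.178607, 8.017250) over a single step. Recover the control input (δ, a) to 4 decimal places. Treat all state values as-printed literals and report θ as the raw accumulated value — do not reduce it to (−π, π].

δ = -0.2378, a = 0.1150

a = (v'−v)/dt = (0.017250)/0.15 = 0.1150
Δθ = θ'−θ = -0.121193;  (v·dt/L) = 8.0000·0.15/2.4 = 0.500000
tan δ = Δθ·L/(v·dt) = -0.242386  →  δ = -0.2378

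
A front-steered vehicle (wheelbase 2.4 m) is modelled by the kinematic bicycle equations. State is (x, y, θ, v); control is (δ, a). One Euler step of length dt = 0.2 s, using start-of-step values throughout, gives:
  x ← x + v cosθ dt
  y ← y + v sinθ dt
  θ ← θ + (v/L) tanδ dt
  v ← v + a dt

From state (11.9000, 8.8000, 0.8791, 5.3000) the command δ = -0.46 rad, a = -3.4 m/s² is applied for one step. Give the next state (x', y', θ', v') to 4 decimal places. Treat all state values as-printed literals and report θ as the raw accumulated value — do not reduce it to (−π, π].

(12.5761, 9.6164, 0.6603, 4.6200)

x' = 11.9000 + 5.3000·cos(0.8791)·0.2 = 12.5761
y' = 8.8000 + 5.3000·sin(0.8791)·0.2 = 9.6164
θ' = 0.8791 + (5.3000/2.4)·tan(-0.46)·0.2 = 0.6603
v' = 5.3000 − 3.4000·0.2 = 4.6200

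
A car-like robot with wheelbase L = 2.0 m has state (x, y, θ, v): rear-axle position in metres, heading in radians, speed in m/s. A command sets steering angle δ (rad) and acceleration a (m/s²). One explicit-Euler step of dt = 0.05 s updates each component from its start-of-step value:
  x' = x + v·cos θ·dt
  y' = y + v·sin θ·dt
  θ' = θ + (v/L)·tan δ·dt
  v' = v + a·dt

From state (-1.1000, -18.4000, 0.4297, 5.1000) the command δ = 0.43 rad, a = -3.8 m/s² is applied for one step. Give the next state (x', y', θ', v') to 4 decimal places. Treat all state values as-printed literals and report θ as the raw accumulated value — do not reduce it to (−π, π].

x' = -1.1000 + 5.1000·cos(0.4297)·0.05 = -0.8682
y' = -18.4000 + 5.1000·sin(0.4297)·0.05 = -18.2938
θ' = 0.4297 + (5.1000/2.0)·tan(0.43)·0.05 = 0.4882
v' = 5.1000 − 3.8000·0.05 = 4.9100

(-0.8682, -18.2938, 0.4882, 4.9100)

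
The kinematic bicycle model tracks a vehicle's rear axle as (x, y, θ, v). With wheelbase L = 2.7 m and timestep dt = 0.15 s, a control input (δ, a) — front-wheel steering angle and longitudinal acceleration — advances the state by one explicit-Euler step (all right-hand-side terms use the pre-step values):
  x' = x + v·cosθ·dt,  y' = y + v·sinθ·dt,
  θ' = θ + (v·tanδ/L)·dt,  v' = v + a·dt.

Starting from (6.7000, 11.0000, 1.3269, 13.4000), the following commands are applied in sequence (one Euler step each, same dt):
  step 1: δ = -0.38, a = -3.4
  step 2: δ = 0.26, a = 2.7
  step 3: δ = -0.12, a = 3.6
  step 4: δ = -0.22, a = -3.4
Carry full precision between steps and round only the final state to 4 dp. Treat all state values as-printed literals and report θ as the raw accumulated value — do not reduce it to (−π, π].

(9.7503, 18.3583, 0.9591, 13.3250)

after step 1 (δ=-0.38, a=-3.4): (7.185386, 12.950513, 1.029559, 12.890000)
after step 2 (δ=0.26, a=2.7): (8.181518, 14.607662, 1.220060, 13.295000)
after step 3 (δ=-0.12, a=3.6): (8.866721, 16.480502, 1.130999, 13.835000)
after step 4 (δ=-0.22, a=-3.4): (9.750271, 18.358267, 0.959123, 13.325000)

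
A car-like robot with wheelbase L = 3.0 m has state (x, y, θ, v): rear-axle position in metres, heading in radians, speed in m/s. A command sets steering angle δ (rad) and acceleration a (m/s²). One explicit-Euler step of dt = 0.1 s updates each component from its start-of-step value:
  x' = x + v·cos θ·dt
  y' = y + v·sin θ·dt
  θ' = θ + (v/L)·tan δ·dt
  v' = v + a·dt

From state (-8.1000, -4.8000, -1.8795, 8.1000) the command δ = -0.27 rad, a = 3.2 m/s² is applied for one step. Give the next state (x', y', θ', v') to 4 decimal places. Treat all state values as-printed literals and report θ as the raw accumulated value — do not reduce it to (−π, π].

x' = -8.1000 + 8.1000·cos(-1.8795)·0.1 = -8.3461
y' = -4.8000 + 8.1000·sin(-1.8795)·0.1 = -5.5717
θ' = -1.8795 + (8.1000/3.0)·tan(-0.27)·0.1 = -1.9542
v' = 8.1000 + 3.2000·0.1 = 8.4200

(-8.3461, -5.5717, -1.9542, 8.4200)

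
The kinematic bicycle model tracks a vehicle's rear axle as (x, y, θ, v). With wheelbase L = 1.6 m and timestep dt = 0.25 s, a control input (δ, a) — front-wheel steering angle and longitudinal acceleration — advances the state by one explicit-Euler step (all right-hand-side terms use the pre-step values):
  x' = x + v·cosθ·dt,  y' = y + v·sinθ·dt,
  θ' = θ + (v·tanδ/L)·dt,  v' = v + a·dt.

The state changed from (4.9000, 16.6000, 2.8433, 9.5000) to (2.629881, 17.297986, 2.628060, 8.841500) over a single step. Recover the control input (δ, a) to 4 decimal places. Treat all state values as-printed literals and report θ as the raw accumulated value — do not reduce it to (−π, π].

a = (v'−v)/dt = (-0.658500)/0.25 = -2.6340
Δθ = θ'−θ = -0.215240;  (v·dt/L) = 9.5000·0.25/1.6 = 1.484375
tan δ = Δθ·L/(v·dt) = -0.145004  →  δ = -0.1440

δ = -0.1440, a = -2.6340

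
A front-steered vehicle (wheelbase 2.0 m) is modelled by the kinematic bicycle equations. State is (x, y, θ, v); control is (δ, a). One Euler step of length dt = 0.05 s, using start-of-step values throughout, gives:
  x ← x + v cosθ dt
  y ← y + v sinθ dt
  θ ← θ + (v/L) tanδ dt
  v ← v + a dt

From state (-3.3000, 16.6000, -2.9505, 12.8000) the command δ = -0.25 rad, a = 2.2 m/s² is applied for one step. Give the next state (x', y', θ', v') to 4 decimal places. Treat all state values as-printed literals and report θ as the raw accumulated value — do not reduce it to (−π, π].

x' = -3.3000 + 12.8000·cos(-2.9505)·0.05 = -3.9284
y' = 16.6000 + 12.8000·sin(-2.9505)·0.05 = 16.4784
θ' = -2.9505 + (12.8000/2.0)·tan(-0.25)·0.05 = -3.0322
v' = 12.8000 + 2.2000·0.05 = 12.9100

(-3.9284, 16.4784, -3.0322, 12.9100)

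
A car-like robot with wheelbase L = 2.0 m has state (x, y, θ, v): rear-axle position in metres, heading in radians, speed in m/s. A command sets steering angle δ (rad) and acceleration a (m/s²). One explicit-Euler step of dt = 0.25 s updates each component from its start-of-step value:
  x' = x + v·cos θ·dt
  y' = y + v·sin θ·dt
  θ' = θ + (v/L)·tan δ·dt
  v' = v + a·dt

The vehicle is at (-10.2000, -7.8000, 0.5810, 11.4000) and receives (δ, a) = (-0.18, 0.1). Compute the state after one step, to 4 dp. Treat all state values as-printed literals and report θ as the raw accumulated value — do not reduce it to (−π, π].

x' = -10.2000 + 11.4000·cos(0.5810)·0.25 = -7.8176
y' = -7.8000 + 11.4000·sin(0.5810)·0.25 = -6.2357
θ' = 0.5810 + (11.4000/2.0)·tan(-0.18)·0.25 = 0.3217
v' = 11.4000 + 0.1000·0.25 = 11.4250

(-7.8176, -6.2357, 0.3217, 11.4250)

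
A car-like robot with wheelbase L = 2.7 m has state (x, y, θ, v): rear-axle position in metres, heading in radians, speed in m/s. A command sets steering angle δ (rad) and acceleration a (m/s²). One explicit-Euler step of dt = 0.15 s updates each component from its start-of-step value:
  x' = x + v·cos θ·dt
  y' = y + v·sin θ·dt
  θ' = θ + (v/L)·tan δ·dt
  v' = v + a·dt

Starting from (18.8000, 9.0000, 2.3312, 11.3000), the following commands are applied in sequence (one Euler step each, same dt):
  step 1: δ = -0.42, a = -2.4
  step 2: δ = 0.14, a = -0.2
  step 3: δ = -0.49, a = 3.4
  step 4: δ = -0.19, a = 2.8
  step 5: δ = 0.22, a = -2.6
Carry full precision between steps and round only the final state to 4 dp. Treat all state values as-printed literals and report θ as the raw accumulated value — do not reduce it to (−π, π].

(15.3722, 16.4913, 1.8383, 11.4500)

after step 1 (δ=-0.42, a=-2.4): (17.631782, 10.228126, 2.050852, 10.940000)
after step 2 (δ=0.14, a=-0.2): (16.873922, 11.683642, 2.136501, 10.910000)
after step 3 (δ=-0.49, a=3.4): (15.996741, 13.065194, 1.813208, 11.420000)
after step 4 (δ=-0.19, a=2.8): (15.585544, 14.728109, 1.691192, 11.840000)
after step 5 (δ=0.22, a=-2.6): (15.372237, 16.491253, 1.838284, 11.450000)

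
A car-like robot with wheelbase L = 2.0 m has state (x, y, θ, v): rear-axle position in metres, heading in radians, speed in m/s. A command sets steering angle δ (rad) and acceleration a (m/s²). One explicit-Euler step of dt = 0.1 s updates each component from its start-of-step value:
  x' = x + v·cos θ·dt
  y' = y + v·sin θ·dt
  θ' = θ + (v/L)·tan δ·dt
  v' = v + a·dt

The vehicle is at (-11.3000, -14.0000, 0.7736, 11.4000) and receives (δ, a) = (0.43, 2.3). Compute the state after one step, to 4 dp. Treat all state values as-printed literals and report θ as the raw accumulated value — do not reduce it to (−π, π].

x' = -11.3000 + 11.4000·cos(0.7736)·0.1 = -10.4844
y' = -14.0000 + 11.4000·sin(0.7736)·0.1 = -13.2035
θ' = 0.7736 + (11.4000/2.0)·tan(0.43)·0.1 = 1.0350
v' = 11.4000 + 2.3000·0.1 = 11.6300

(-10.4844, -13.2035, 1.0350, 11.6300)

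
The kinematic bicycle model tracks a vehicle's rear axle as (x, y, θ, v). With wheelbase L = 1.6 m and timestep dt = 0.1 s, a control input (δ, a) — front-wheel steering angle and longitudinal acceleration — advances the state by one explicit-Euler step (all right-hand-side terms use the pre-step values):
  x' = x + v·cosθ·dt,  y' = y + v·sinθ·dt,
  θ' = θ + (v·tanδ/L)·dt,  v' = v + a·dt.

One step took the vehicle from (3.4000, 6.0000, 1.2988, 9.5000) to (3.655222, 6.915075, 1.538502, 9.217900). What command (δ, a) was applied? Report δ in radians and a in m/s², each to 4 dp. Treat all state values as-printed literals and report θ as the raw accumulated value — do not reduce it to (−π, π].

a = (v'−v)/dt = (-0.282100)/0.1 = -2.8210
Δθ = θ'−θ = 0.239702;  (v·dt/L) = 9.5000·0.1/1.6 = 0.593750
tan δ = Δθ·L/(v·dt) = 0.403709  →  δ = 0.3837

δ = 0.3837, a = -2.8210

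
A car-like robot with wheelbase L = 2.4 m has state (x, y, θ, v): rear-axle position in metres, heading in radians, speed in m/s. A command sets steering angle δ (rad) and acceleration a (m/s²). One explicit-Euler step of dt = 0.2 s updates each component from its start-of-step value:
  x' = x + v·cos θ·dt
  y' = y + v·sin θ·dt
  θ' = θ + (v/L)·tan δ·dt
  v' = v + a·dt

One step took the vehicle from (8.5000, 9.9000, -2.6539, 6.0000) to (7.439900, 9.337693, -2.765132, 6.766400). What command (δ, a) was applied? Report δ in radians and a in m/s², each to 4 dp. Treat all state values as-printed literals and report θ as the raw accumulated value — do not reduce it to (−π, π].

δ = -0.2189, a = 3.8320

a = (v'−v)/dt = (0.766400)/0.2 = 3.8320
Δθ = θ'−θ = -0.111232;  (v·dt/L) = 6.0000·0.2/2.4 = 0.500000
tan δ = Δθ·L/(v·dt) = -0.222464  →  δ = -0.2189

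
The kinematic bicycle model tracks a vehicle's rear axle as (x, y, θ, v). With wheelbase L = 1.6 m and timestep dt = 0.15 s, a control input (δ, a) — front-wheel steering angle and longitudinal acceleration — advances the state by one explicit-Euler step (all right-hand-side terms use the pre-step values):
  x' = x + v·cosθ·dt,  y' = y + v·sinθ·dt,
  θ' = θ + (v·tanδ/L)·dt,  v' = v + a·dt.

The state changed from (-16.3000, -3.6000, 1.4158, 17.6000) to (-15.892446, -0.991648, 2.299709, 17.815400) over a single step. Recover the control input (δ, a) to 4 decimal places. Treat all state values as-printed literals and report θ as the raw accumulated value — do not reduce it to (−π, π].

a = (v'−v)/dt = (0.215400)/0.15 = 1.4360
Δθ = θ'−θ = 0.883909;  (v·dt/L) = 17.6000·0.15/1.6 = 1.650000
tan δ = Δθ·L/(v·dt) = 0.535702  →  δ = 0.4918

δ = 0.4918, a = 1.4360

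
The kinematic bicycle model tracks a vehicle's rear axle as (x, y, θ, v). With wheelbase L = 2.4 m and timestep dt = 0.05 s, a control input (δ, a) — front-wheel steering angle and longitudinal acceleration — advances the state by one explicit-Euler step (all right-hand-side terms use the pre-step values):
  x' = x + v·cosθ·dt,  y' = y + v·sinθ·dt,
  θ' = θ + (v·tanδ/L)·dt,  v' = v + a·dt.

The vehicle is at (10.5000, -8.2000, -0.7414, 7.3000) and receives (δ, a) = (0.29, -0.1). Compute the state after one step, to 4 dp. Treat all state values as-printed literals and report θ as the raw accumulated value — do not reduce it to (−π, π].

(10.7692, -8.4465, -0.6960, 7.2950)

x' = 10.5000 + 7.3000·cos(-0.7414)·0.05 = 10.7692
y' = -8.2000 + 7.3000·sin(-0.7414)·0.05 = -8.4465
θ' = -0.7414 + (7.3000/2.4)·tan(0.29)·0.05 = -0.6960
v' = 7.3000 − 0.1000·0.05 = 7.2950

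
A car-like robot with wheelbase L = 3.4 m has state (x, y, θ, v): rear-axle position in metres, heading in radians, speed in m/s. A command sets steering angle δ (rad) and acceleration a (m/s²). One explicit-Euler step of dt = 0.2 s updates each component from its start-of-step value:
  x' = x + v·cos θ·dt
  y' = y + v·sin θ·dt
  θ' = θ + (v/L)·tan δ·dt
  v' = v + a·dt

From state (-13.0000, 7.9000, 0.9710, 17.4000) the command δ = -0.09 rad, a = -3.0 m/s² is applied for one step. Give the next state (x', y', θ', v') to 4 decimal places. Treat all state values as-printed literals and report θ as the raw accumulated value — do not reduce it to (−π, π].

x' = -13.0000 + 17.4000·cos(0.9710)·0.2 = -11.0356
y' = 7.9000 + 17.4000·sin(0.9710)·0.2 = 10.7726
θ' = 0.9710 + (17.4000/3.4)·tan(-0.09)·0.2 = 0.8786
v' = 17.4000 − 3.0000·0.2 = 16.8000

(-11.0356, 10.7726, 0.8786, 16.8000)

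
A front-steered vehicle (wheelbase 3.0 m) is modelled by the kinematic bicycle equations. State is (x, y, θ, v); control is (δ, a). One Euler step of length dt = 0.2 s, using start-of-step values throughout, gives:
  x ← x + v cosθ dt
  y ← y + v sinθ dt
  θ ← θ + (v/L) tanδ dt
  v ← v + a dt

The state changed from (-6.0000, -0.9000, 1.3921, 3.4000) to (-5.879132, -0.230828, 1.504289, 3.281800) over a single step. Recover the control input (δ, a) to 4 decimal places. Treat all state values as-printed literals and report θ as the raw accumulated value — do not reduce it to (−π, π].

δ = 0.4596, a = -0.5910

a = (v'−v)/dt = (-0.118200)/0.2 = -0.5910
Δθ = θ'−θ = 0.112189;  (v·dt/L) = 3.4000·0.2/3.0 = 0.226667
tan δ = Δθ·L/(v·dt) = 0.494951  →  δ = 0.4596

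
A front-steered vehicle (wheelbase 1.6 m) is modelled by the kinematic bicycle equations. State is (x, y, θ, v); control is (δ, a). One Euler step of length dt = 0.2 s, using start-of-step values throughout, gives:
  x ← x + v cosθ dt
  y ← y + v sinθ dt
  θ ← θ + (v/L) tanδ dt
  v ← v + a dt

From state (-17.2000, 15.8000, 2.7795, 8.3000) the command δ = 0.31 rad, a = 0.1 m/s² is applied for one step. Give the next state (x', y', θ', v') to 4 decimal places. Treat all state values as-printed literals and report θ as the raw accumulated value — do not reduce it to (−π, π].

x' = -17.2000 + 8.3000·cos(2.7795)·0.2 = -18.7524
y' = 15.8000 + 8.3000·sin(2.7795)·0.2 = 16.3880
θ' = 2.7795 + (8.3000/1.6)·tan(0.31)·0.2 = 3.1118
v' = 8.3000 + 0.1000·0.2 = 8.3200

(-18.7524, 16.3880, 3.1118, 8.3200)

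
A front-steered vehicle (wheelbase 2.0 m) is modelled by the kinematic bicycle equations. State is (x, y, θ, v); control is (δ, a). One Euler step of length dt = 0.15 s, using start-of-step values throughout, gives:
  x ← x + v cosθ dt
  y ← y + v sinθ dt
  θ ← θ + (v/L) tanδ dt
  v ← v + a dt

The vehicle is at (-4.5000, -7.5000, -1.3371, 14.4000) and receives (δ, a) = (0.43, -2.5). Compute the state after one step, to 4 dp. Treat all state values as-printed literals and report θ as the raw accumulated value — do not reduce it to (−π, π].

(-3.9998, -9.6013, -0.8418, 14.0250)

x' = -4.5000 + 14.4000·cos(-1.3371)·0.15 = -3.9998
y' = -7.5000 + 14.4000·sin(-1.3371)·0.15 = -9.6013
θ' = -1.3371 + (14.4000/2.0)·tan(0.43)·0.15 = -0.8418
v' = 14.4000 − 2.5000·0.15 = 14.0250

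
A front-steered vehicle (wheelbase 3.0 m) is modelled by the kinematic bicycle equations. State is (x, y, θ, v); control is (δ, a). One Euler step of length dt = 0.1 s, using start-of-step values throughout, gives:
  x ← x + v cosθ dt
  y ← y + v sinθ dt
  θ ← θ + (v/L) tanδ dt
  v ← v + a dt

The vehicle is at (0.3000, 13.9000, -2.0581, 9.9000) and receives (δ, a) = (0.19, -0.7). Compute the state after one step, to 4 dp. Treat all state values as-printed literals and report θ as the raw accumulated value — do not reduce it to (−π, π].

x' = 0.3000 + 9.9000·cos(-2.0581)·0.1 = -0.1636
y' = 13.9000 + 9.9000·sin(-2.0581)·0.1 = 13.0252
θ' = -2.0581 + (9.9000/3.0)·tan(0.19)·0.1 = -1.9946
v' = 9.9000 − 0.7000·0.1 = 9.8300

(-0.1636, 13.0252, -1.9946, 9.8300)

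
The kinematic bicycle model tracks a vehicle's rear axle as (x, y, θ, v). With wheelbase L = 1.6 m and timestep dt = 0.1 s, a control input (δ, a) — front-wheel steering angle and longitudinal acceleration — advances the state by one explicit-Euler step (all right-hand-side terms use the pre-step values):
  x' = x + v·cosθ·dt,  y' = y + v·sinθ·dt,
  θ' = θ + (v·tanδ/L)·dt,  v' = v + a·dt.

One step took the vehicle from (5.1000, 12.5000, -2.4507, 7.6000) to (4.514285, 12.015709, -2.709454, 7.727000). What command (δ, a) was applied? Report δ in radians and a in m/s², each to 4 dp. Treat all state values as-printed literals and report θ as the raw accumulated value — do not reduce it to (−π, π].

δ = -0.4988, a = 1.2700

a = (v'−v)/dt = (0.127000)/0.1 = 1.2700
Δθ = θ'−θ = -0.258754;  (v·dt/L) = 7.6000·0.1/1.6 = 0.475000
tan δ = Δθ·L/(v·dt) = -0.544745  →  δ = -0.4988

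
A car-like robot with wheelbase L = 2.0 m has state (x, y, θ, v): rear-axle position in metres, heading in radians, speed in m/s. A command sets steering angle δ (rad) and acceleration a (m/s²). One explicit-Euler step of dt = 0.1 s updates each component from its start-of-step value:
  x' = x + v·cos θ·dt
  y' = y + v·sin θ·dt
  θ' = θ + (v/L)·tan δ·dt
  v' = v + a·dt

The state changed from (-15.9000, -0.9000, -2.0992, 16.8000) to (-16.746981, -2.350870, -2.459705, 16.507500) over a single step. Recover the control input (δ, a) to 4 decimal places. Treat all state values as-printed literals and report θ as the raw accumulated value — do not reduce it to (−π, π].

δ = -0.4054, a = -2.9250

a = (v'−v)/dt = (-0.292500)/0.1 = -2.9250
Δθ = θ'−θ = -0.360505;  (v·dt/L) = 16.8000·0.1/2.0 = 0.840000
tan δ = Δθ·L/(v·dt) = -0.429173  →  δ = -0.4054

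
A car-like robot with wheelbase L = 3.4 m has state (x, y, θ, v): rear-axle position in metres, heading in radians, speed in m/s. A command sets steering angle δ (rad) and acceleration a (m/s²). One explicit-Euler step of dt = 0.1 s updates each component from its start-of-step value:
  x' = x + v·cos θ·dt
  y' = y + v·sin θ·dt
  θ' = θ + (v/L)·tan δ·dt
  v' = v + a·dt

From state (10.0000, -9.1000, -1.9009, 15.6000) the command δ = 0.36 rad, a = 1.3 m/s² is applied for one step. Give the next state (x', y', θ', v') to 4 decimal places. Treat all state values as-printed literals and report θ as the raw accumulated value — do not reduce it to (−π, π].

x' = 10.0000 + 15.6000·cos(-1.9009)·0.1 = 9.4943
y' = -9.1000 + 15.6000·sin(-1.9009)·0.1 = -10.5758
θ' = -1.9009 + (15.6000/3.4)·tan(0.36)·0.1 = -1.7282
v' = 15.6000 + 1.3000·0.1 = 15.7300

(9.4943, -10.5758, -1.7282, 15.7300)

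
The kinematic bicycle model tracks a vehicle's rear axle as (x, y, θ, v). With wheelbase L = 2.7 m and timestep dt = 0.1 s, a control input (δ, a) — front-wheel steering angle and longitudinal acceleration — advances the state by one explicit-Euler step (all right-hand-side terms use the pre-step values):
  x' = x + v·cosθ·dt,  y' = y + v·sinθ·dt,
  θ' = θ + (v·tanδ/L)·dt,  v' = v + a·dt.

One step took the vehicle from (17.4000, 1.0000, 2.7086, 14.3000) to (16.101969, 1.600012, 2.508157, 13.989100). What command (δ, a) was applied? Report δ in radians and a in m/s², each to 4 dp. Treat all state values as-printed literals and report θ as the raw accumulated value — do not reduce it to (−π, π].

δ = -0.3618, a = -3.1090

a = (v'−v)/dt = (-0.310900)/0.1 = -3.1090
Δθ = θ'−θ = -0.200443;  (v·dt/L) = 14.3000·0.1/2.7 = 0.529630
tan δ = Δθ·L/(v·dt) = -0.378459  →  δ = -0.3618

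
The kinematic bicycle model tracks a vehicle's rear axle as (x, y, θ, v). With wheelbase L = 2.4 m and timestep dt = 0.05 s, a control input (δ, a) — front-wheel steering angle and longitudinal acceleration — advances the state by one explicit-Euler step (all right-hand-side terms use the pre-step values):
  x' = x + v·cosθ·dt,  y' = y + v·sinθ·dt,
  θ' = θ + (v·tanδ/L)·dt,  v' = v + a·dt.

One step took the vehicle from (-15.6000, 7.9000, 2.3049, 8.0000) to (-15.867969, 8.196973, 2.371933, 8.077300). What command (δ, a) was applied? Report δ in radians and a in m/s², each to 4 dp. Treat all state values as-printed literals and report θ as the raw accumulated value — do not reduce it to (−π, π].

δ = 0.3824, a = 1.5460

a = (v'−v)/dt = (0.077300)/0.05 = 1.5460
Δθ = θ'−θ = 0.067033;  (v·dt/L) = 8.0000·0.05/2.4 = 0.166667
tan δ = Δθ·L/(v·dt) = 0.402198  →  δ = 0.3824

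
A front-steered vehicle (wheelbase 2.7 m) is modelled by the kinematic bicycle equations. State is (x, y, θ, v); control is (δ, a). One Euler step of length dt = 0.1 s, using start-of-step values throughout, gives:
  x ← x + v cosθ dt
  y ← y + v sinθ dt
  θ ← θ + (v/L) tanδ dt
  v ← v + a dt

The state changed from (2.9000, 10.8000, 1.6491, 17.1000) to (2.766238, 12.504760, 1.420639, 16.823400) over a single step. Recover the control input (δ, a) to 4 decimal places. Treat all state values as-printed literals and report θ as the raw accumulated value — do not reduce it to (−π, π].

δ = -0.3462, a = -2.7660

a = (v'−v)/dt = (-0.276600)/0.1 = -2.7660
Δθ = θ'−θ = -0.228461;  (v·dt/L) = 17.1000·0.1/2.7 = 0.633333
tan δ = Δθ·L/(v·dt) = -0.360728  →  δ = -0.3462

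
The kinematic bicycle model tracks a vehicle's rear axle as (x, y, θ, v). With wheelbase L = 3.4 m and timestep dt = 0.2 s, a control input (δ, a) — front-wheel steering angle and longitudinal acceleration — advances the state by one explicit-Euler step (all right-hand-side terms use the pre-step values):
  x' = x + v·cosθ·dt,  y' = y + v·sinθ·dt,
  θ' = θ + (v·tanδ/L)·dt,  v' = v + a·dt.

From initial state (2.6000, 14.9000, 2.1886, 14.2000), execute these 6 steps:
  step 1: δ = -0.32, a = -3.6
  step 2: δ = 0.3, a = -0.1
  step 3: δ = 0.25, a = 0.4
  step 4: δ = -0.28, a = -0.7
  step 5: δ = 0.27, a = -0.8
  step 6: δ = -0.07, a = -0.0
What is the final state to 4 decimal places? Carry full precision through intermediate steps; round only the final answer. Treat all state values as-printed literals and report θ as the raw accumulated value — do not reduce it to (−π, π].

after step 1 (δ=-0.32, a=-3.6): (0.954941, 17.215033, 1.911792, 13.480000)
after step 2 (δ=0.3, a=-0.1): (0.053328, 19.755803, 2.157078, 13.460000)
after step 3 (δ=0.25, a=0.4): (-1.436067, 21.998249, 2.359249, 13.540000)
after step 4 (δ=-0.28, a=-0.7): (-3.356752, 23.907238, 2.130220, 13.400000)
after step 5 (δ=0.27, a=-0.8): (-4.779022, 26.178701, 2.348371, 13.240000)
after step 6 (δ=-0.07, a=-0.0): (-6.636734, 28.065712, 2.293764, 13.240000)

(-6.6367, 28.0657, 2.2938, 13.2400)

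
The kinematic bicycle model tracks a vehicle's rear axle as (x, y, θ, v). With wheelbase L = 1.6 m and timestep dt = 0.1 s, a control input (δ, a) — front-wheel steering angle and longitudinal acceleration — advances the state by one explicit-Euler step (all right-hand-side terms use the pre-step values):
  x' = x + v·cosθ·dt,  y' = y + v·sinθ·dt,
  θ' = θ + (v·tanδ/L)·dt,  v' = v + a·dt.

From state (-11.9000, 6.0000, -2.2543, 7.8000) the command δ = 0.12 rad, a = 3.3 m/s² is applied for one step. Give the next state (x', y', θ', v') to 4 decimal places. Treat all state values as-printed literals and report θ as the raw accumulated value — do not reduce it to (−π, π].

(-12.3926, 5.3952, -2.1955, 8.1300)

x' = -11.9000 + 7.8000·cos(-2.2543)·0.1 = -12.3926
y' = 6.0000 + 7.8000·sin(-2.2543)·0.1 = 5.3952
θ' = -2.2543 + (7.8000/1.6)·tan(0.12)·0.1 = -2.1955
v' = 7.8000 + 3.3000·0.1 = 8.1300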